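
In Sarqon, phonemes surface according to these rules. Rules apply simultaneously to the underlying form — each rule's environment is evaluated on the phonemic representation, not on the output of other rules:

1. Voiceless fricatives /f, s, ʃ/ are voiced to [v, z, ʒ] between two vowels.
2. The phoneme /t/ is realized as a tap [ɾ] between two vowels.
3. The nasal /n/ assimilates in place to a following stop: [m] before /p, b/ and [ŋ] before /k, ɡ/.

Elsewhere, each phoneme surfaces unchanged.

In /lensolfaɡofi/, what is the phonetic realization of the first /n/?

/n/ (between /e/ and /s/): rule 3 targets it, but not before a labial or velar stop → unchanged [n].

[n]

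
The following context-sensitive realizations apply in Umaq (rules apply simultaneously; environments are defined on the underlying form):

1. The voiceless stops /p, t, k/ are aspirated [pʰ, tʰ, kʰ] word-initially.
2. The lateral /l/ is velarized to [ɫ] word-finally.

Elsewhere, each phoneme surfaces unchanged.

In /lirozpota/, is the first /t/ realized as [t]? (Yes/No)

/t/ (between /o/ and /a/): rule 1 targets it, but not word-initially → unchanged [t].
The actual realization is [t], which matches [t].

Yes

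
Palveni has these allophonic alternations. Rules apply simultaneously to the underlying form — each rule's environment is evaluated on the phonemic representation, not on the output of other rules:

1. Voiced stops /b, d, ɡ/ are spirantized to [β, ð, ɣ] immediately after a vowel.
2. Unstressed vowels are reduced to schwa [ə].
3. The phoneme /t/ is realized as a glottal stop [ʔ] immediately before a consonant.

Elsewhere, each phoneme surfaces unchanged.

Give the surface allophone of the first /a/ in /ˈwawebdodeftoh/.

[a]

/a/ (between /w/ and /w/) fails the environment for rule 2, so it stays [a].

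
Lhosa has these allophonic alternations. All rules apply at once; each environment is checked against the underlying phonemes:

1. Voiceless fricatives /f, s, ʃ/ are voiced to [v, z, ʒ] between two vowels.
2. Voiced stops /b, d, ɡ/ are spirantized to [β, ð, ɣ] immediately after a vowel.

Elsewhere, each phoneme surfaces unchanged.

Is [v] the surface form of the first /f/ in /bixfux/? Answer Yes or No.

No

/f/ (between /x/ and /u/) is in the target of rule 1 but the environment (between two vowels) is not met → [f].
The actual realization is [f], not [v].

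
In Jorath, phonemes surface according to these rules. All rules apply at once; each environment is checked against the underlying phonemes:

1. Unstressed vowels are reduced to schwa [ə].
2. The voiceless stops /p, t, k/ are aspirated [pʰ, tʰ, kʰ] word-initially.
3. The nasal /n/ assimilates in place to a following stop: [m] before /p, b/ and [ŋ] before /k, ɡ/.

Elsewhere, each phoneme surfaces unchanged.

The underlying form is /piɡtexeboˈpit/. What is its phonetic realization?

[pʰəɡtəxəbəˈpit]

Rule 2 applies to /p/ (word-initial: word-initially) → [pʰ].
/i/ (between /p/ and /ɡ/): in an unstressed syllable, so rule 1 applies → [ə].
/t/ (between /ɡ/ and /e/) is in the target of rule 2 but the environment (word-initially) is not met → [t].
/e/ (between /t/ and /x/): in an unstressed syllable, so rule 1 applies → [ə].
/e/ meets the environment for rule 1 (in an unstressed syllable) → [ə].
/o/ (between /b/ and /p/): in an unstressed syllable, so rule 1 applies → [ə].
/p/ (between /o/ and /i/) is in the target of rule 2 but the environment (word-initially) is not met → [p].
/i/ (between /p/ and /t/): rule 1 targets it, but not in an unstressed syllable → unchanged [i].
/t/ (word-final): rule 2 targets it, but not word-initially → unchanged [t].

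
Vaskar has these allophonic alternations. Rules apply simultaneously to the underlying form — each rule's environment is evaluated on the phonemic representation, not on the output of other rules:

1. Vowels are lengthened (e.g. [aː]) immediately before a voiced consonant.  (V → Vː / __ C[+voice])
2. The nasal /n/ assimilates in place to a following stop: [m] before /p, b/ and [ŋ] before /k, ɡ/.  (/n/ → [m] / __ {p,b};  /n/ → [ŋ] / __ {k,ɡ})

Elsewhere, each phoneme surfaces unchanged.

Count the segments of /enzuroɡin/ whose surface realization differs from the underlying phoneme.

4

Segments that undergo a rule: /e/ → [eː] (rule 1); /u/ → [uː] (rule 1); /o/ → [oː] (rule 1); /i/ → [iː] (rule 1).
All other segments surface unchanged.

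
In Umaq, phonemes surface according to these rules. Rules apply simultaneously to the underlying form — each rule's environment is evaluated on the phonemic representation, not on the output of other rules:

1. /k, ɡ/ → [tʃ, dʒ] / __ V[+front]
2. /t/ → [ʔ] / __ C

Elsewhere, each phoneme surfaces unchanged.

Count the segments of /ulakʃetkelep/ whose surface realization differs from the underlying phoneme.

Segments that undergo a rule: /t/ → [ʔ] (rule 2); /k/ → [tʃ] (rule 1).
All other segments surface unchanged.

2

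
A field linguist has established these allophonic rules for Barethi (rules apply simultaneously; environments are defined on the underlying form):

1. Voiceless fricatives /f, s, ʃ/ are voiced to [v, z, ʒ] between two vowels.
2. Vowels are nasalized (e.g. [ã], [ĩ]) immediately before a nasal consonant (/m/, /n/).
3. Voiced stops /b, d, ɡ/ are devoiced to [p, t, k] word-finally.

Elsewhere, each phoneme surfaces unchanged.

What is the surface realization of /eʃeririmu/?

[eʒerirĩmu]

/e/ (word-initial) fails the environment for rule 2, so it stays [e].
/ʃ/ (between /e/ and /e/) occurs between two vowels → [ʒ] by rule 1.
/e/ (between /ʃ/ and /r/) fails the environment for rule 2, so it stays [e].
/r/ (between /e/ and /i/): no rule targets it → [r].
/i/ (between /r/ and /r/) fails the environment for rule 2, so it stays [i].
/r/ (between /i/ and /i/) is unaffected → [r].
/i/ — between /r/ and /m/, before a nasal consonant — surfaces as [ĩ] (rule 2).
/m/ — not in any rule's target class → [m].
/u/ (word-final) is in the target of rule 2 but the environment (before a nasal consonant) is not met → [u].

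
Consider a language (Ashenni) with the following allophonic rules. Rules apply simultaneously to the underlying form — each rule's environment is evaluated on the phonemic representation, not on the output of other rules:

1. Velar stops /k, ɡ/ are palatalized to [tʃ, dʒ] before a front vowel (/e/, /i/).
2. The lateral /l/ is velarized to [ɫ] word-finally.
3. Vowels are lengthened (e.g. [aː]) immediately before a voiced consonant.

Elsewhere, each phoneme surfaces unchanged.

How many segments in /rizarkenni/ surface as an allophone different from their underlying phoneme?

Segments that undergo a rule: /i/ → [iː] (rule 3); /a/ → [aː] (rule 3); /k/ → [tʃ] (rule 1); /e/ → [eː] (rule 3).
All other segments surface unchanged.

4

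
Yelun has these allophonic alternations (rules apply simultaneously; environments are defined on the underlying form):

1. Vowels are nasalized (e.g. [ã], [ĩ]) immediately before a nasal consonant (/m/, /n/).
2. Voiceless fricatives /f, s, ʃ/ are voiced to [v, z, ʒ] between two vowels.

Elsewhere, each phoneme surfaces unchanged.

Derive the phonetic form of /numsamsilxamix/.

/n/ (word-initial): no rule targets it → [n].
/u/ (between /n/ and /m/): before a nasal consonant, so rule 1 applies → [ũ].
/m/ stays [m].
/s/ (between /m/ and /a/) fails the environment for rule 2, so it stays [s].
/a/ (between /s/ and /m/): before a nasal consonant, so rule 1 applies → [ã].
/m/ (between /a/ and /s/): no rule targets it → [m].
/s/ (between /m/ and /i/): rule 2 targets it, but not between two vowels → unchanged [s].
/i/ — between /s/ and /l/; rule 1 does not apply here → [i].
/l/ (between /i/ and /x/): no rule targets it → [l].
/x/ stays [x].
/a/ (between /x/ and /m/) occurs before a nasal consonant → [ã] by rule 1.
/m/ (between /a/ and /i/) is unaffected → [m].
/i/ (between /m/ and /x/) is in the target of rule 1 but the environment (before a nasal consonant) is not met → [i].
/x/ (word-final) is unaffected → [x].

[nũmsãmsilxãmix]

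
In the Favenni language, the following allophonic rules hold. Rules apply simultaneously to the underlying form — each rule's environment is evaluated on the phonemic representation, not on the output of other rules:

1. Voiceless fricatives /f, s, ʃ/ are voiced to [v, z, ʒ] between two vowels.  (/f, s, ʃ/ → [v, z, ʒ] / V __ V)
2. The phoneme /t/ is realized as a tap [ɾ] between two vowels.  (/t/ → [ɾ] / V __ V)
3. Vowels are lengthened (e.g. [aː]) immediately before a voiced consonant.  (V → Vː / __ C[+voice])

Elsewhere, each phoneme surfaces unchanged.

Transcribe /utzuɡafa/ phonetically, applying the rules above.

[utzuːɡava]

/u/ (word-initial) is in the target of rule 3 but the environment (before a voiced consonant) is not met → [u].
/t/ (between /u/ and /z/): rule 2 targets it, but not between two vowels → unchanged [t].
/z/ (between /t/ and /u/) is unaffected → [z].
/u/ meets the environment for rule 3 (before a voiced consonant) → [uː].
/ɡ/ — not in any rule's target class → [ɡ].
/a/ (between /ɡ/ and /f/) is in the target of rule 3 but the environment (before a voiced consonant) is not met → [a].
/f/ meets the environment for rule 1 (between two vowels) → [v].
/a/ (word-final): rule 3 targets it, but not before a voiced consonant → unchanged [a].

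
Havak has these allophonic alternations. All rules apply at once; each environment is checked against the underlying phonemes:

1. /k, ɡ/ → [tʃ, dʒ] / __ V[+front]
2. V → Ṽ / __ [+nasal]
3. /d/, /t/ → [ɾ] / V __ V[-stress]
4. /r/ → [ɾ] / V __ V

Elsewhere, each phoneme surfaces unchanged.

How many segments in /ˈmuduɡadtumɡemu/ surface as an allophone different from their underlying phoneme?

4

Segments that undergo a rule: /d/ → [ɾ] (rule 3); /u/ → [ũ] (rule 2); /ɡ/ → [dʒ] (rule 1); /e/ → [ẽ] (rule 2).
All other segments surface unchanged.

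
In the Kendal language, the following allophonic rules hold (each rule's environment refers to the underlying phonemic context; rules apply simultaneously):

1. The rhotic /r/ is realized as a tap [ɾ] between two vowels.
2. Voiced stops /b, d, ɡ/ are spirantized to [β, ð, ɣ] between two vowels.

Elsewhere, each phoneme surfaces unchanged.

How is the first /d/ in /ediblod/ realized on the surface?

[ð]

/d/ — between /e/ and /i/, between two vowels — surfaces as [ð] (rule 2).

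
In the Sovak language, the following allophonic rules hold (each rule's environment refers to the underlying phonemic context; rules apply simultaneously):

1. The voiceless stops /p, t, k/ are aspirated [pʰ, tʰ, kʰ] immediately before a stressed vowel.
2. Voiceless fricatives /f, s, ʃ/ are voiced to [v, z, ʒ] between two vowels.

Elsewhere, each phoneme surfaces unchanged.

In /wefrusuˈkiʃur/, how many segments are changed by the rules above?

3

Segments that undergo a rule: /s/ → [z] (rule 2); /k/ → [kʰ] (rule 1); /ʃ/ → [ʒ] (rule 2).
All other segments surface unchanged.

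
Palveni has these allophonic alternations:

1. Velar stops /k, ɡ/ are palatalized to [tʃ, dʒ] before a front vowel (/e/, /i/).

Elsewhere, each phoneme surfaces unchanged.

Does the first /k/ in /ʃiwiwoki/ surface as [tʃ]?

Yes

/k/ — between /o/ and /i/, before a front vowel — surfaces as [tʃ] (rule 1).
The actual realization is [tʃ], which matches [tʃ].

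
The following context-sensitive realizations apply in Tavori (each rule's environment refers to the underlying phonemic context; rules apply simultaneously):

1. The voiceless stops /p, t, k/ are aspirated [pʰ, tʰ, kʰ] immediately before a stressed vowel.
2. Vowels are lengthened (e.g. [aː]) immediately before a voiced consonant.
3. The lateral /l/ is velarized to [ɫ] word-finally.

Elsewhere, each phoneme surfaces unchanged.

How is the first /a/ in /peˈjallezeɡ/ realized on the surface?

/a/ — between /j/ and /l/, before a voiced consonant — surfaces as [aː] (rule 2).

[aː]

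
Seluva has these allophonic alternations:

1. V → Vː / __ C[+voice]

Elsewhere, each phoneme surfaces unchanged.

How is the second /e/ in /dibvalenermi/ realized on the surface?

[eː]

/e/ (between /n/ and /r/): before a voiced consonant, so rule 1 applies → [eː].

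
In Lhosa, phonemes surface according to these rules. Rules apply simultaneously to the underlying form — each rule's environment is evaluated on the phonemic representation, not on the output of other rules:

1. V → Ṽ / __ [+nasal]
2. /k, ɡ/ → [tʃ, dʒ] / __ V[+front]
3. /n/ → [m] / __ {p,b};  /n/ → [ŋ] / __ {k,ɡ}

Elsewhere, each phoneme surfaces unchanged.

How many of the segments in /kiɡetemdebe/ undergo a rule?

Segments that undergo a rule: /k/ → [tʃ] (rule 2); /ɡ/ → [dʒ] (rule 2); /e/ → [ẽ] (rule 1).
All other segments surface unchanged.

3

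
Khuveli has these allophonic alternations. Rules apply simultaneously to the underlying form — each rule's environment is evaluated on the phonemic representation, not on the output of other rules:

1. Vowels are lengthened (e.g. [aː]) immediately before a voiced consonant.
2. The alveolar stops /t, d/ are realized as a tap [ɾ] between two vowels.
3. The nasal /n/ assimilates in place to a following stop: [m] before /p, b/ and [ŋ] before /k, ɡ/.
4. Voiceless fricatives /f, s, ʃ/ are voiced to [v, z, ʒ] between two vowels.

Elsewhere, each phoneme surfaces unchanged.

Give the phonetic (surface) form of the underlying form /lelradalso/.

/e/ — between /l/ and /l/, before a voiced consonant — surfaces as [eː] (rule 1).
/a/ meets the environment for rule 1 (before a voiced consonant) → [aː].
/d/ meets the environment for rule 2 (between two vowels) → [ɾ].
/a/ (between /d/ and /l/): before a voiced consonant, so rule 1 applies → [aː].
/s/ — between /l/ and /o/; rule 4 does not apply here → [s].
/o/ (word-final) is in the target of rule 1 but the environment (before a voiced consonant) is not met → [o].

[leːlraːɾaːlso]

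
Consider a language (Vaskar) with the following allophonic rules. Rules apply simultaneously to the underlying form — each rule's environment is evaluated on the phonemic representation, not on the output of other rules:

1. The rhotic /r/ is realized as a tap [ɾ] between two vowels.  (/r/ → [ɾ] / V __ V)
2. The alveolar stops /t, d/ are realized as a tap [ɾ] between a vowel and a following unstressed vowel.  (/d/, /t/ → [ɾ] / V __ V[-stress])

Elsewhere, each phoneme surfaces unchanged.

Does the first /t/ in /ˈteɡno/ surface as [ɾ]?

No

/t/ (word-initial) fails the environment for rule 2, so it stays [t].
The actual realization is [t], not [ɾ].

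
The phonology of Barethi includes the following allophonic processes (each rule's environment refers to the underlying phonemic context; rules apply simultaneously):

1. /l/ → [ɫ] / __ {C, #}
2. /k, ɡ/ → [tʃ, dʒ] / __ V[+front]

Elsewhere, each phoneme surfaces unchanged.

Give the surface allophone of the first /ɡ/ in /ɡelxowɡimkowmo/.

/ɡ/ (word-initial): before a front vowel, so rule 2 applies → [dʒ].

[dʒ]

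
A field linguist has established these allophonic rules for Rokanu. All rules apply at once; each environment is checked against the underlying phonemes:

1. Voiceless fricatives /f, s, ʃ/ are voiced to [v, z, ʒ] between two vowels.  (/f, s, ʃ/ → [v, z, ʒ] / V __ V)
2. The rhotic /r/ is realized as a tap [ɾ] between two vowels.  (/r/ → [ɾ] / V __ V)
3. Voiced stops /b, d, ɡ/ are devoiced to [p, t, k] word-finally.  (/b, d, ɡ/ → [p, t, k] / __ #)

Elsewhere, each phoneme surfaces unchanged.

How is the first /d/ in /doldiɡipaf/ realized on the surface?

[d]

/d/ — word-initial; rule 3 does not apply here → [d].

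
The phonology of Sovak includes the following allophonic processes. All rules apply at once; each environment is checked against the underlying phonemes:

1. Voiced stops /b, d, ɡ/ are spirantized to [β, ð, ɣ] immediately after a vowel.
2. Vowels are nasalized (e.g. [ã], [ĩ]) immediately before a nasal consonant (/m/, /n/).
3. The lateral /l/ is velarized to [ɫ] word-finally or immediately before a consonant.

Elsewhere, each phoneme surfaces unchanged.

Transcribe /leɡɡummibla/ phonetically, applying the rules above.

[leɣɡũmmiβla]

/l/ (word-initial): rule 3 targets it, but not word-finally or immediately before a consonant → unchanged [l].
/e/ — between /l/ and /ɡ/; rule 2 does not apply here → [e].
Rule 1 applies to /ɡ/ (between /e/ and /ɡ/: immediately after a vowel) → [ɣ].
/ɡ/ — between /ɡ/ and /u/; rule 1 does not apply here → [ɡ].
/u/ (between /ɡ/ and /m/) occurs before a nasal consonant → [ũ] by rule 2.
/i/ (between /m/ and /b/): rule 2 targets it, but not before a nasal consonant → unchanged [i].
Rule 1 applies to /b/ (between /i/ and /l/: immediately after a vowel) → [β].
/l/ — between /b/ and /a/; rule 3 does not apply here → [l].
/a/ (word-final): rule 2 targets it, but not before a nasal consonant → unchanged [a].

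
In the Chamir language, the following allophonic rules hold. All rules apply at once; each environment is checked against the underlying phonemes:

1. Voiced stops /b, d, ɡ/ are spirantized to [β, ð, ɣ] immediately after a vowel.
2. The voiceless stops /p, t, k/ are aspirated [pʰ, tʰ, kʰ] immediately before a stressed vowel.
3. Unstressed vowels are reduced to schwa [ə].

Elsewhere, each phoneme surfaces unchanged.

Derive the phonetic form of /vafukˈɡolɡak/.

/v/ (word-initial) is unaffected → [v].
/a/ — between /v/ and /f/, in an unstressed syllable — surfaces as [ə] (rule 3).
/f/ — not in any rule's target class → [f].
/u/ meets the environment for rule 3 (in an unstressed syllable) → [ə].
/k/ (between /u/ and /ɡ/): rule 2 targets it, but not immediately before a stressed vowel → unchanged [k].
/ɡ/ (between /k/ and /o/) fails the environment for rule 1, so it stays [ɡ].
/o/ (between /ɡ/ and /l/): rule 3 targets it, but not in an unstressed syllable → unchanged [o].
/l/ — not in any rule's target class → [l].
/ɡ/ (between /l/ and /a/): rule 1 targets it, but not immediately after a vowel → unchanged [ɡ].
/a/ — between /ɡ/ and /k/, in an unstressed syllable — surfaces as [ə] (rule 3).
/k/ (word-final) is in the target of rule 2 but the environment (immediately before a stressed vowel) is not met → [k].

[vəfəkˈɡolɡək]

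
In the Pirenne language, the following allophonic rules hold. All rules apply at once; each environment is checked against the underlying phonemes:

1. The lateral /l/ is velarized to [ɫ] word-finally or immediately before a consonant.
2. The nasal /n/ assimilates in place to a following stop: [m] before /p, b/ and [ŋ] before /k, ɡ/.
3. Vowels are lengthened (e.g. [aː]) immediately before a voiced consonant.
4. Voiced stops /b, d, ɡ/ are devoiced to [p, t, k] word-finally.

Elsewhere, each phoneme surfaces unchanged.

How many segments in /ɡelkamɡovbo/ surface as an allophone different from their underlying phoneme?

Segments that undergo a rule: /e/ → [eː] (rule 3); /l/ → [ɫ] (rule 1); /a/ → [aː] (rule 3); /o/ → [oː] (rule 3).
All other segments surface unchanged.

4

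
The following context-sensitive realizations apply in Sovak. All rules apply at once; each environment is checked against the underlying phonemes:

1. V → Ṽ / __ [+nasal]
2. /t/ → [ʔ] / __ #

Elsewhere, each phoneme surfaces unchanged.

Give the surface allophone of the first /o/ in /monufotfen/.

/o/ (between /m/ and /n/): before a nasal consonant, so rule 1 applies → [õ].

[õ]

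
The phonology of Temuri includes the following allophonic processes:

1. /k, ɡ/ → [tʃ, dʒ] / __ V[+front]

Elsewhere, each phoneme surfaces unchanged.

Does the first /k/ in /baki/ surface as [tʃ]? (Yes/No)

/k/ (between /a/ and /i/): before a front vowel, so rule 1 applies → [tʃ].
The actual realization is [tʃ], which matches [tʃ].

Yes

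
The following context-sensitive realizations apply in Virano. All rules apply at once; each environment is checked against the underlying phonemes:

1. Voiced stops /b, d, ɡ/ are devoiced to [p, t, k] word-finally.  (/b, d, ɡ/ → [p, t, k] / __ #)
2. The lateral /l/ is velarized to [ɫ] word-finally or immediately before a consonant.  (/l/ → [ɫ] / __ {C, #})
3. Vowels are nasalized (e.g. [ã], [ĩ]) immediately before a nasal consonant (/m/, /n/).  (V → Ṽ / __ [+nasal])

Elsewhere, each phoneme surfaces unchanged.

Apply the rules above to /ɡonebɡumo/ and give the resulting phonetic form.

/ɡ/ (word-initial): rule 1 targets it, but not word-finally → unchanged [ɡ].
Rule 3 applies to /o/ (between /ɡ/ and /n/: before a nasal consonant) → [õ].
/n/ stays [n].
/e/ (between /n/ and /b/): rule 3 targets it, but not before a nasal consonant → unchanged [e].
/b/ (between /e/ and /ɡ/) fails the environment for rule 1, so it stays [b].
/ɡ/ (between /b/ and /u/) is in the target of rule 1 but the environment (word-finally) is not met → [ɡ].
/u/ (between /ɡ/ and /m/) occurs before a nasal consonant → [ũ] by rule 3.
/m/ (between /u/ and /o/) is unaffected → [m].
/o/ — word-final; rule 3 does not apply here → [o].

[ɡõnebɡũmo]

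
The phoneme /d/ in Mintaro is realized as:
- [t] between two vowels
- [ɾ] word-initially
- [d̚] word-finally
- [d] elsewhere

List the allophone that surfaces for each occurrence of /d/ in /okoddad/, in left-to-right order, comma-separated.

Occurrence 1 (position 4): no conditioning environment matches → elsewhere allophone [d].
Occurrence 2 (position 5): no conditioning environment matches → elsewhere allophone [d].
Occurrence 3 (position 7): word-finally → [d̚].

[d], [d], [d̚]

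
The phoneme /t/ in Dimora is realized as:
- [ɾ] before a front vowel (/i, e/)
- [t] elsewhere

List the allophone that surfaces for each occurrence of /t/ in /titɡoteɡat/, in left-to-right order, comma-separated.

Occurrence 1 (position 1): before a front vowel (/i, e/) → [ɾ].
Occurrence 2 (position 3): no conditioning environment matches → elsewhere allophone [t].
Occurrence 3 (position 6): before a front vowel (/i, e/) → [ɾ].
Occurrence 4 (position 10): no conditioning environment matches → elsewhere allophone [t].

[ɾ], [t], [ɾ], [t]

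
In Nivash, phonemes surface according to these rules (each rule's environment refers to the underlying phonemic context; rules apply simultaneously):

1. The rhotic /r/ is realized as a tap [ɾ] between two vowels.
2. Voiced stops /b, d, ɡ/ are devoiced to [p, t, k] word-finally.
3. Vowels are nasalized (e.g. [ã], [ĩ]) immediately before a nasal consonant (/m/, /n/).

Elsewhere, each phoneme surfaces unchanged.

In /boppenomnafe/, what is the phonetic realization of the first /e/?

[ẽ]

/e/ (between /p/ and /n/): before a nasal consonant, so rule 3 applies → [ẽ].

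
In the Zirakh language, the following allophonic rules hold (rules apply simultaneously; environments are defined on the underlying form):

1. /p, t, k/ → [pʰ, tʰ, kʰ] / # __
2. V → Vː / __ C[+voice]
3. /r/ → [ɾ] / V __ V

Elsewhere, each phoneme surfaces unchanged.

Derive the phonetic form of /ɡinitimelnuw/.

/ɡ/ stays [ɡ].
/i/ — between /ɡ/ and /n/, before a voiced consonant — surfaces as [iː] (rule 2).
/n/ (between /i/ and /i/) is unaffected → [n].
/i/ (between /n/ and /t/): rule 2 targets it, but not before a voiced consonant → unchanged [i].
/t/ — between /i/ and /i/; rule 1 does not apply here → [t].
Rule 2 applies to /i/ (between /t/ and /m/: before a voiced consonant) → [iː].
/m/ — not in any rule's target class → [m].
/e/ — between /m/ and /l/, before a voiced consonant — surfaces as [eː] (rule 2).
/l/ — not in any rule's target class → [l].
/n/ stays [n].
/u/ — between /n/ and /w/, before a voiced consonant — surfaces as [uː] (rule 2).
/w/ — not in any rule's target class → [w].

[ɡiːnitiːmeːlnuːw]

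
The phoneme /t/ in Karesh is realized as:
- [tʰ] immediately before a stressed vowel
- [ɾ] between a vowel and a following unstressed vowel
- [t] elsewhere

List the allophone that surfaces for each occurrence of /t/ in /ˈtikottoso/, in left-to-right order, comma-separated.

[tʰ], [t], [t]

Occurrence 1 (position 1): immediately before a stressed vowel → [tʰ].
Occurrence 2 (position 5): no conditioning environment matches → elsewhere allophone [t].
Occurrence 3 (position 6): no conditioning environment matches → elsewhere allophone [t].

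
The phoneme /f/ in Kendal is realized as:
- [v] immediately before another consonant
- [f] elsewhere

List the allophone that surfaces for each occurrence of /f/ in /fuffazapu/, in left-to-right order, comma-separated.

[f], [v], [f]

Occurrence 1 (position 1): no conditioning environment matches → elsewhere allophone [f].
Occurrence 2 (position 3): immediately before another consonant → [v].
Occurrence 3 (position 4): no conditioning environment matches → elsewhere allophone [f].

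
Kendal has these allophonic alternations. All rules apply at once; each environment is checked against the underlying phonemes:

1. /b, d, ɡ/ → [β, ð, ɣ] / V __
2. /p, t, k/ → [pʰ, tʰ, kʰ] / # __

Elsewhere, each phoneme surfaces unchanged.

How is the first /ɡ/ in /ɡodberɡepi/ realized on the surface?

[ɡ]

/ɡ/ (word-initial) is in the target of rule 1 but the environment (immediately after a vowel) is not met → [ɡ].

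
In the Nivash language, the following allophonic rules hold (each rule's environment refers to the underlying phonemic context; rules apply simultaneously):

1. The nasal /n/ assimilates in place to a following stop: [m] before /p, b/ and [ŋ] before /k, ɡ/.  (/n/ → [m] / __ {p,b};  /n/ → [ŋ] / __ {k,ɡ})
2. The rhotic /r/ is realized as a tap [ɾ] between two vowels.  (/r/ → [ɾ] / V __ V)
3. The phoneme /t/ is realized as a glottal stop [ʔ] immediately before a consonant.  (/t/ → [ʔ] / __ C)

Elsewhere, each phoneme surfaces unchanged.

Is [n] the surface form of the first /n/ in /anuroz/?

/n/ (between /a/ and /u/) fails the environment for rule 1, so it stays [n].
The actual realization is [n], which matches [n].

Yes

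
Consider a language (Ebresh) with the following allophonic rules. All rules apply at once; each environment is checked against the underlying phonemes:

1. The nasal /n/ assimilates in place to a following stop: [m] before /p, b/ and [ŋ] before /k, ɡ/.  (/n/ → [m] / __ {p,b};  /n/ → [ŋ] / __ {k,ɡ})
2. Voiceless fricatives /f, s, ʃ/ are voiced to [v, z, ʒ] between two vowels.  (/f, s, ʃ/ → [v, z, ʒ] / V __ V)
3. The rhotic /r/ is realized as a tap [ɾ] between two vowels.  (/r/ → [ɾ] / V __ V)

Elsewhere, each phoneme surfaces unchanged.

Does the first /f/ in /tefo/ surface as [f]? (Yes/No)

/f/ (between /e/ and /o/) occurs between two vowels → [v] by rule 2.
The actual realization is [v], not [f].

No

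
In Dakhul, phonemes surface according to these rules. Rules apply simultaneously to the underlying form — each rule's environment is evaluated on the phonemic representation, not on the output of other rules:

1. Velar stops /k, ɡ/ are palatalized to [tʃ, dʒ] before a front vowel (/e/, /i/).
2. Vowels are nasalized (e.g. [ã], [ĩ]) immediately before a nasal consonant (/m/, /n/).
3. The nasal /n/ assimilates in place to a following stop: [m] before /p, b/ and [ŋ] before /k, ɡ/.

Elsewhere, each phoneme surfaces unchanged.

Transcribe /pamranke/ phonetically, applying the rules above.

[pãmrãŋtʃe]

/p/ (word-initial): no rule targets it → [p].
/a/ (between /p/ and /m/) occurs before a nasal consonant → [ã] by rule 2.
/m/ (between /a/ and /r/): no rule targets it → [m].
/r/ — not in any rule's target class → [r].
/a/ (between /r/ and /n/): before a nasal consonant, so rule 2 applies → [ã].
/n/ meets the environment for rule 3 (before a labial or velar stop) → [ŋ].
/k/ — between /n/ and /e/, before a front vowel — surfaces as [tʃ] (rule 1).
/e/ (word-final): rule 2 targets it, but not before a nasal consonant → unchanged [e].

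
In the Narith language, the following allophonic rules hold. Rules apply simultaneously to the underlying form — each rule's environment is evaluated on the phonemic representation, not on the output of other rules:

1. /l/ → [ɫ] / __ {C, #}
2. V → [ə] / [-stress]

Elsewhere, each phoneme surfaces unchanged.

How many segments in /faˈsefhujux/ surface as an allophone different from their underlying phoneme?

3

Segments that undergo a rule: /a/ → [ə] (rule 2); /u/ → [ə] (rule 2); /u/ → [ə] (rule 2).
All other segments surface unchanged.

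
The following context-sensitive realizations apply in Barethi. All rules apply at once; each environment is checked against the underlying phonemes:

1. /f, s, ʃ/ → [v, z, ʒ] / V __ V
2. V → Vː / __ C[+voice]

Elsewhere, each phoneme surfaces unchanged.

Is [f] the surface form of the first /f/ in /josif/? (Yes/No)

/f/ (word-final): rule 1 targets it, but not between two vowels → unchanged [f].
The actual realization is [f], which matches [f].

Yes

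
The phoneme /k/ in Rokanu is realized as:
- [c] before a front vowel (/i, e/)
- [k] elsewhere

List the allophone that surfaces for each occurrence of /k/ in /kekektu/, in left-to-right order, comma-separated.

Occurrence 1 (position 1): before a front vowel (/i, e/) → [c].
Occurrence 2 (position 3): before a front vowel (/i, e/) → [c].
Occurrence 3 (position 5): no conditioning environment matches → elsewhere allophone [k].

[c], [c], [k]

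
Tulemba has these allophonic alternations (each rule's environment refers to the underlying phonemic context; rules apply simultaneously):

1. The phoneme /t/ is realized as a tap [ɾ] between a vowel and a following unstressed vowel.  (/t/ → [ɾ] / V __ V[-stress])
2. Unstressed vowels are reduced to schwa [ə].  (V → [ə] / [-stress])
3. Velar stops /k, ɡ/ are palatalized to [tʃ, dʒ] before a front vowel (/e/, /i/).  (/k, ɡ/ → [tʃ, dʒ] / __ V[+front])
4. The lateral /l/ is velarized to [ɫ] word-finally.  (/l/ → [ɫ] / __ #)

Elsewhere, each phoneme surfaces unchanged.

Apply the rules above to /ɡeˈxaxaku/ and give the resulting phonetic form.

[dʒəˈxaxəkə]

/ɡ/ (word-initial): before a front vowel, so rule 3 applies → [dʒ].
Rule 2 applies to /e/ (between /ɡ/ and /x/: in an unstressed syllable) → [ə].
/x/ — not in any rule's target class → [x].
/a/ (between /x/ and /x/) is in the target of rule 2 but the environment (in an unstressed syllable) is not met → [a].
/x/ (between /a/ and /a/) is unaffected → [x].
Rule 2 applies to /a/ (between /x/ and /k/: in an unstressed syllable) → [ə].
/k/ — between /a/ and /u/; rule 3 does not apply here → [k].
/u/ (word-final) occurs in an unstressed syllable → [ə] by rule 2.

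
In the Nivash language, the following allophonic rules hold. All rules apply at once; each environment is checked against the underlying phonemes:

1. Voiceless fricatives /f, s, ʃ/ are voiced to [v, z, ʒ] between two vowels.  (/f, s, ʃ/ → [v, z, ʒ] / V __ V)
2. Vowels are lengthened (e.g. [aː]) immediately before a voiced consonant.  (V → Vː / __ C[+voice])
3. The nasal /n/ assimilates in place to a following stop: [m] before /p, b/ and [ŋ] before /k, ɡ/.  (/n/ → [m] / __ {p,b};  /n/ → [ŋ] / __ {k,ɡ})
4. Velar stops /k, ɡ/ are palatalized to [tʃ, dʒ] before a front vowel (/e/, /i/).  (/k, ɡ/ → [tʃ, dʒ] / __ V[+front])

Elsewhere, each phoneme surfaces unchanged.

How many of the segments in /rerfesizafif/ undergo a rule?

4

Segments that undergo a rule: /e/ → [eː] (rule 2); /s/ → [z] (rule 1); /i/ → [iː] (rule 2); /f/ → [v] (rule 1).
All other segments surface unchanged.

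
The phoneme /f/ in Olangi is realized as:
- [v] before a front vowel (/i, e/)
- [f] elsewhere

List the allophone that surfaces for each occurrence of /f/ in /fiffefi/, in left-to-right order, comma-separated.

Occurrence 1 (position 1): before a front vowel (/i, e/) → [v].
Occurrence 2 (position 3): no conditioning environment matches → elsewhere allophone [f].
Occurrence 3 (position 4): before a front vowel (/i, e/) → [v].
Occurrence 4 (position 6): before a front vowel (/i, e/) → [v].

[v], [f], [v], [v]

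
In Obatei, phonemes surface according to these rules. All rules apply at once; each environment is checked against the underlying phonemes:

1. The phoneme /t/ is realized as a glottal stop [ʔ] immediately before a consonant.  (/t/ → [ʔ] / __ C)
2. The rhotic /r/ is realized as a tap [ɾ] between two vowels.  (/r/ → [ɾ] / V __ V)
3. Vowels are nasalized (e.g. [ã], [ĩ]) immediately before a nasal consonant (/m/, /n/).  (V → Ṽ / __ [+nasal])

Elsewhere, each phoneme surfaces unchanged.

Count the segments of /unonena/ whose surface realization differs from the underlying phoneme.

3

Segments that undergo a rule: /u/ → [ũ] (rule 3); /o/ → [õ] (rule 3); /e/ → [ẽ] (rule 3).
All other segments surface unchanged.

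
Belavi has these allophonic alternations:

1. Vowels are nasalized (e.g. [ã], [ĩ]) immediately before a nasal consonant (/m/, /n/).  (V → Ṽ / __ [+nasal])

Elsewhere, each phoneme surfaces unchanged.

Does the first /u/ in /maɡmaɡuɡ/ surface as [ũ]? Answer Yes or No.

/u/ (between /ɡ/ and /ɡ/): rule 1 targets it, but not before a nasal consonant → unchanged [u].
The actual realization is [u], not [ũ].

No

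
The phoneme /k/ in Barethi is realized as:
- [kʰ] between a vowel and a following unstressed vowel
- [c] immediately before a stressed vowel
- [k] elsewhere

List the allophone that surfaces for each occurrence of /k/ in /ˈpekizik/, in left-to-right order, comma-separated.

Occurrence 1 (position 3): between a vowel and a following unstressed vowel → [kʰ].
Occurrence 2 (position 7): no conditioning environment matches → elsewhere allophone [k].

[kʰ], [k]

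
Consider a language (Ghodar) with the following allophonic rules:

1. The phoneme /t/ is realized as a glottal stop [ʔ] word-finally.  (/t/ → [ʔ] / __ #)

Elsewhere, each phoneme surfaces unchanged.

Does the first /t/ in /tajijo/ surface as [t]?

Yes

/t/ — word-initial; rule 1 does not apply here → [t].
The actual realization is [t], which matches [t].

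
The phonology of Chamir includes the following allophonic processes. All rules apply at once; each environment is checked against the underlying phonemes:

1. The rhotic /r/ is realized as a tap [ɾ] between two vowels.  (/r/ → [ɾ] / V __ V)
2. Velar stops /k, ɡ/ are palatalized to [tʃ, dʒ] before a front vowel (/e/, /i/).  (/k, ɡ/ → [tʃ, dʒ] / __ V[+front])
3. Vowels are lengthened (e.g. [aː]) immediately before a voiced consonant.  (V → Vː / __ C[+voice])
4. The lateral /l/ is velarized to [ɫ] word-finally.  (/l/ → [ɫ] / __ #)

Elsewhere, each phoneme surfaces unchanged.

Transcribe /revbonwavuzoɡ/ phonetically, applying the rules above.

[reːvboːnwaːvuːzoːɡ]

/r/ (word-initial): rule 1 targets it, but not between two vowels → unchanged [r].
/e/ — between /r/ and /v/, before a voiced consonant — surfaces as [eː] (rule 3).
/v/ (between /e/ and /b/) is unaffected → [v].
/b/ stays [b].
/o/ (between /b/ and /n/) occurs before a voiced consonant → [oː] by rule 3.
/n/ (between /o/ and /w/): no rule targets it → [n].
/w/ — not in any rule's target class → [w].
/a/ — between /w/ and /v/, before a voiced consonant — surfaces as [aː] (rule 3).
/v/ — not in any rule's target class → [v].
/u/ (between /v/ and /z/) occurs before a voiced consonant → [uː] by rule 3.
/z/ — not in any rule's target class → [z].
/o/ — between /z/ and /ɡ/, before a voiced consonant — surfaces as [oː] (rule 3).
/ɡ/ (word-final) is in the target of rule 2 but the environment (before a front vowel) is not met → [ɡ].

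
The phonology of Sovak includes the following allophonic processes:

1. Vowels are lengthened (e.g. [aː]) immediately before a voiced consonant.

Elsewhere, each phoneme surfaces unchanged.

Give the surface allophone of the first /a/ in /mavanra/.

Rule 1 applies to /a/ (between /m/ and /v/: before a voiced consonant) → [aː].

[aː]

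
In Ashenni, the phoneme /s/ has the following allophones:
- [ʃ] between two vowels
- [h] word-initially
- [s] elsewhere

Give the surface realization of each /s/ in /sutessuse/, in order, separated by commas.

Occurrence 1 (position 1): word-initially → [h].
Occurrence 2 (position 5): no conditioning environment matches → elsewhere allophone [s].
Occurrence 3 (position 6): no conditioning environment matches → elsewhere allophone [s].
Occurrence 4 (position 8): between two vowels → [ʃ].

[h], [s], [s], [ʃ]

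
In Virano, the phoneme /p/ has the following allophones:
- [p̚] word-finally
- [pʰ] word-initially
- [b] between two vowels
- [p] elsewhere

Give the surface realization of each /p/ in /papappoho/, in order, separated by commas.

[pʰ], [b], [p], [p]

Occurrence 1 (position 1): word-initially → [pʰ].
Occurrence 2 (position 3): between two vowels → [b].
Occurrence 3 (position 5): no conditioning environment matches → elsewhere allophone [p].
Occurrence 4 (position 6): no conditioning environment matches → elsewhere allophone [p].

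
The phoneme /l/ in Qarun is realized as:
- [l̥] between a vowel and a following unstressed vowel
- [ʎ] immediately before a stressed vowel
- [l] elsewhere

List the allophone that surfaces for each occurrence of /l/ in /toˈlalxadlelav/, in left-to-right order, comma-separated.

[ʎ], [l], [l], [l̥]

Occurrence 1 (position 3): immediately before a stressed vowel → [ʎ].
Occurrence 2 (position 5): no conditioning environment matches → elsewhere allophone [l].
Occurrence 3 (position 9): no conditioning environment matches → elsewhere allophone [l].
Occurrence 4 (position 11): between a vowel and a following unstressed vowel → [l̥].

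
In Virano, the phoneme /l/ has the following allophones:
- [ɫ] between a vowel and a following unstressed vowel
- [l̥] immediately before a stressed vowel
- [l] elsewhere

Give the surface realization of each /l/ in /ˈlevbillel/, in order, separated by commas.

[l̥], [l], [l], [l]

Occurrence 1 (position 1): immediately before a stressed vowel → [l̥].
Occurrence 2 (position 6): no conditioning environment matches → elsewhere allophone [l].
Occurrence 3 (position 7): no conditioning environment matches → elsewhere allophone [l].
Occurrence 4 (position 9): no conditioning environment matches → elsewhere allophone [l].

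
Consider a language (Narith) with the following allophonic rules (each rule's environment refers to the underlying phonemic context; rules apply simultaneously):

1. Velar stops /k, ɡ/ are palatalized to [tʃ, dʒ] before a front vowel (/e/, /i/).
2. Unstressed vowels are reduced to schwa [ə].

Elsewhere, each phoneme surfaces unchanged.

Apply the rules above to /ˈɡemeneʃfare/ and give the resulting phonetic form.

[ˈdʒemənəʃfərə]

/ɡ/ — word-initial, before a front vowel — surfaces as [dʒ] (rule 1).
/e/ (between /ɡ/ and /m/) fails the environment for rule 2, so it stays [e].
/e/ meets the environment for rule 2 (in an unstressed syllable) → [ə].
/e/ (between /n/ and /ʃ/) occurs in an unstressed syllable → [ə] by rule 2.
/a/ (between /f/ and /r/) occurs in an unstressed syllable → [ə] by rule 2.
/e/ (word-final) occurs in an unstressed syllable → [ə] by rule 2.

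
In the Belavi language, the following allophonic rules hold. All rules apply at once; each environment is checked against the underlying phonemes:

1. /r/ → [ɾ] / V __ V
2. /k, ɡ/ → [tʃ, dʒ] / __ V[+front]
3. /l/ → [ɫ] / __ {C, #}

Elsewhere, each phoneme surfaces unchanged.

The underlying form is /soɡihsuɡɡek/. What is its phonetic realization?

[sodʒihsuɡdʒek]

/s/ (word-initial): no rule targets it → [s].
/o/ stays [o].
/ɡ/ (between /o/ and /i/): before a front vowel, so rule 2 applies → [dʒ].
/i/ — not in any rule's target class → [i].
/h/ — not in any rule's target class → [h].
/s/ (between /h/ and /u/): no rule targets it → [s].
/u/ (between /s/ and /ɡ/) is unaffected → [u].
/ɡ/ — between /u/ and /ɡ/; rule 2 does not apply here → [ɡ].
/ɡ/ — between /ɡ/ and /e/, before a front vowel — surfaces as [dʒ] (rule 2).
/e/ — not in any rule's target class → [e].
/k/ (word-final) fails the environment for rule 2, so it stays [k].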